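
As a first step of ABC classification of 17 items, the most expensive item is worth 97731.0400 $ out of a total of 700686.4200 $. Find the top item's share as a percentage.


Top item = 97731.0400
Total = 700686.4200
Percentage = 97731.0400 / 700686.4200 * 100 = 13.9479

13.9479%


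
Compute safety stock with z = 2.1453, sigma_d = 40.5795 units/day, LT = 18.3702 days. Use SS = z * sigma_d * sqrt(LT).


sqrt(LT) = sqrt(18.3702) = 4.2860
SS = 2.1453 * 40.5795 * 4.2860 = 373.1227

373.1227 units


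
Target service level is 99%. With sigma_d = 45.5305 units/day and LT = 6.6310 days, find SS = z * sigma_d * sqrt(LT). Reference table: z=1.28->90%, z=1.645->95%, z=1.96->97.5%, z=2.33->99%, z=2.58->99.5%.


From the table, SL = 99% corresponds to z = 2.33
sqrt(LT) = sqrt(6.6310) = 2.5751
SS = 2.33 * 45.5305 * 2.5751 = 273.1793

273.1793 units


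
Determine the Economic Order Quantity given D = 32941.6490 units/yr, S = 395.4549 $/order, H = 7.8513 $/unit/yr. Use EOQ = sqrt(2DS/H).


2*D*S = 2 * 32941.6490 * 395.4549 = 26053873.0223
2*D*S/H = 3318415.1698
EOQ = sqrt(3318415.1698) = 1821.6518

1821.6518 units


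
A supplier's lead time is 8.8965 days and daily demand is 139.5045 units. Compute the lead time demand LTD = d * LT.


LTD = 139.5045 * 8.8965 = 1241.1018

1241.1018 units


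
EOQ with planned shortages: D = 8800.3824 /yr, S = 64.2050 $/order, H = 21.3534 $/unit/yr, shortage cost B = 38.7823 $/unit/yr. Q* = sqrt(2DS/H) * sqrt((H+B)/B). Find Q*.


sqrt(2DS/H) = 230.0471
sqrt((H+B)/B) = 1.2452
Q* = 230.0471 * 1.2452 = 286.4614

286.4614 units


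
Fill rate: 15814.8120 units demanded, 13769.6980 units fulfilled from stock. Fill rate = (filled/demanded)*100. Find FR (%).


FR = 13769.6980 / 15814.8120 * 100 = 87.0684

87.0684%


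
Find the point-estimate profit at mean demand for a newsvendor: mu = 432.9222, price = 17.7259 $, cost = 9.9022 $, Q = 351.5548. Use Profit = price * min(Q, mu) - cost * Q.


Sales at mu = min(351.5548, 432.9222) = 351.5548
Revenue = 17.7259 * 351.5548 = 6231.6252
Total cost = 9.9022 * 351.5548 = 3481.1659
Profit = 6231.6252 - 3481.1659 = 2750.4593

2750.4593 $


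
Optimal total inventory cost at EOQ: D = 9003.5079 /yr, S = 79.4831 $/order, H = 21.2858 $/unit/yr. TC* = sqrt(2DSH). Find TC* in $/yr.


2*D*S*H = 30465374.4206
TC* = sqrt(30465374.4206) = 5519.5448

5519.5448 $/yr


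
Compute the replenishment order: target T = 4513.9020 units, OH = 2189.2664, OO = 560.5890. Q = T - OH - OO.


Inventory position = OH + OO = 2189.2664 + 560.5890 = 2749.8554
Q = 4513.9020 - 2749.8554 = 1764.0466

1764.0466 units


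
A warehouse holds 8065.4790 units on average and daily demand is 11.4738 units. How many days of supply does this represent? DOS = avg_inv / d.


DOS = 8065.4790 / 11.4738 = 702.9475

702.9475 days


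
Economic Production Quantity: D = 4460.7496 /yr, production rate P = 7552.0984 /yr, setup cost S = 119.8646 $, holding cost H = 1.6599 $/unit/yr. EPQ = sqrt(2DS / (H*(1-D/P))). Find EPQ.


1 - D/P = 1 - 0.5907 = 0.4093
H*(1-D/P) = 0.6795
2DS = 1069371.9330
EPQ = sqrt(1573861.4090) = 1254.5363

1254.5363 units


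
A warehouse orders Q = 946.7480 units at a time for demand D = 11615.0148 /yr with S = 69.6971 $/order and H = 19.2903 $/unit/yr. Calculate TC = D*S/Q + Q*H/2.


Ordering cost = D*S/Q = 855.0669
Holding cost = Q*H/2 = 9131.5265
TC = 855.0669 + 9131.5265 = 9986.5933

9986.5933 $/yr


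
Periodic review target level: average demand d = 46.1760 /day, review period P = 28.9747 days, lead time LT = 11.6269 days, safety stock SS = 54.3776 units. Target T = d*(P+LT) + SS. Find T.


P + LT = 40.6016
d*(P+LT) = 46.1760 * 40.6016 = 1874.8195
T = 1874.8195 + 54.3776 = 1929.1971

1929.1971 units


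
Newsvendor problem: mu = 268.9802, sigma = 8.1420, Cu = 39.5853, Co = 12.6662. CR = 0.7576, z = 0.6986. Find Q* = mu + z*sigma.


CR = Cu/(Cu+Co) = 39.5853/(39.5853+12.6662) = 0.7576
z = 0.6986
Q* = 268.9802 + 0.6986 * 8.1420 = 274.6682

274.6682 units


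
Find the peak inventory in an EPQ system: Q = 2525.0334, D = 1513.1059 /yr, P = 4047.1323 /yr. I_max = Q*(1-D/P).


D/P = 0.3739
1 - D/P = 0.6261
I_max = 2525.0334 * 0.6261 = 1580.9963

1580.9963 units


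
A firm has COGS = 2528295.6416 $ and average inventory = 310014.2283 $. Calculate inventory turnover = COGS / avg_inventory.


Turnover = 2528295.6416 / 310014.2283 = 8.1554

8.1554


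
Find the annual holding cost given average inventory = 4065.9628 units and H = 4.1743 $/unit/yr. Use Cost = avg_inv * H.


Cost = 4065.9628 * 4.1743 = 16972.5485

16972.5485 $/yr


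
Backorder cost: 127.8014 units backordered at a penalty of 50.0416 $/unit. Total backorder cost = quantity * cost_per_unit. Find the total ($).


Total = 127.8014 * 50.0416 = 6395.3865

6395.3865 $


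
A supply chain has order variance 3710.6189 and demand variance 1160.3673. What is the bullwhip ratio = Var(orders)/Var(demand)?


BW = 3710.6189 / 1160.3673 = 3.1978

3.1978


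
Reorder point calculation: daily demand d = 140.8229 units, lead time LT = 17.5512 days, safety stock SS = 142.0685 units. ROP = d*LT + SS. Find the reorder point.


d*LT = 140.8229 * 17.5512 = 2471.6109
ROP = 2471.6109 + 142.0685 = 2613.6794

2613.6794 units


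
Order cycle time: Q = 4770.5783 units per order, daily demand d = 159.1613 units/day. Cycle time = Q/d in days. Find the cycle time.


Cycle = 4770.5783 / 159.1613 = 29.9732

29.9732 days


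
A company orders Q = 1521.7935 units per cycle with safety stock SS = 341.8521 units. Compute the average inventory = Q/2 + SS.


Q/2 = 760.8967
Avg = 760.8967 + 341.8521 = 1102.7488

1102.7488 units


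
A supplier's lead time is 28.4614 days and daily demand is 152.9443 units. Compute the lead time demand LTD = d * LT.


LTD = 152.9443 * 28.4614 = 4353.0089

4353.0089 units


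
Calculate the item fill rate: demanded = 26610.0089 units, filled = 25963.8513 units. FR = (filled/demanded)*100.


FR = 25963.8513 / 26610.0089 * 100 = 97.5717

97.5717%


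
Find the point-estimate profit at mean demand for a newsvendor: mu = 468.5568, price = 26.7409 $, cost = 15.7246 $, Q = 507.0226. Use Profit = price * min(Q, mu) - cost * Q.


Sales at mu = min(507.0226, 468.5568) = 468.5568
Revenue = 26.7409 * 468.5568 = 12529.6305
Total cost = 15.7246 * 507.0226 = 7972.7276
Profit = 12529.6305 - 7972.7276 = 4556.9030

4556.9030 $


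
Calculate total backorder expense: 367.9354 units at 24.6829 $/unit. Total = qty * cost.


Total = 367.9354 * 24.6829 = 9081.7127

9081.7127 $


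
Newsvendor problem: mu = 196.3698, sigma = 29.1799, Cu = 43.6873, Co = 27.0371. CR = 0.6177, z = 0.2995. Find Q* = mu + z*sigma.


CR = Cu/(Cu+Co) = 43.6873/(43.6873+27.0371) = 0.6177
z = 0.2995
Q* = 196.3698 + 0.2995 * 29.1799 = 205.1092

205.1092 units


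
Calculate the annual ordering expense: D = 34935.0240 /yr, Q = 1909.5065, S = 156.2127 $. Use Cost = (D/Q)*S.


Number of orders = D/Q = 18.2953
Cost = 18.2953 * 156.2127 = 2857.9606

2857.9606 $/yr


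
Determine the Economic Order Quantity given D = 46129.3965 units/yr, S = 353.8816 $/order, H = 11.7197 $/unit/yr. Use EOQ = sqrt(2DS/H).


2*D*S = 2 * 46129.3965 * 353.8816 = 32648689.2809
2*D*S/H = 2785795.6501
EOQ = sqrt(2785795.6501) = 1669.0703

1669.0703 units


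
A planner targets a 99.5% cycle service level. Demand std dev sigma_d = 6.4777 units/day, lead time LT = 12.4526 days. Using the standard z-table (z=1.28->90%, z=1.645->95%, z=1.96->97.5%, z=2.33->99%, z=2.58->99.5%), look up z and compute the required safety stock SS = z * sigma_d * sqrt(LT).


From the table, SL = 99.5% corresponds to z = 2.58
sqrt(LT) = sqrt(12.4526) = 3.5288
SS = 2.58 * 6.4777 * 3.5288 = 58.9754

58.9754 units


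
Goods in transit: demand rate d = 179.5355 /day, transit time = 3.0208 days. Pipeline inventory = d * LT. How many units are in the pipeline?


Pipeline = 179.5355 * 3.0208 = 542.3408

542.3408 units


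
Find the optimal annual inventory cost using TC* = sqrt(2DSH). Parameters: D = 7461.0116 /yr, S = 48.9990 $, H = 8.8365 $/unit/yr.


2*D*S*H = 6460932.5839
TC* = sqrt(6460932.5839) = 2541.8365

2541.8365 $/yr


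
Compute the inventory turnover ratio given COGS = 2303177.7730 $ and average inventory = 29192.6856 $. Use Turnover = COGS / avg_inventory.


Turnover = 2303177.7730 / 29192.6856 = 78.8957

78.8957


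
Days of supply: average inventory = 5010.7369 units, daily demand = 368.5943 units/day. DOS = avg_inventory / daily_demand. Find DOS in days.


DOS = 5010.7369 / 368.5943 = 13.5942

13.5942 days


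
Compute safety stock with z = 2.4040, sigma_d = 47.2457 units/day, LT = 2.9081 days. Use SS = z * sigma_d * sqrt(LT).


sqrt(LT) = sqrt(2.9081) = 1.7053
SS = 2.4040 * 47.2457 * 1.7053 = 193.6874

193.6874 units


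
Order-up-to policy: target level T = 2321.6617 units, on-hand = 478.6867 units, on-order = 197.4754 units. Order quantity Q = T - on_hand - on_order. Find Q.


Inventory position = OH + OO = 478.6867 + 197.4754 = 676.1621
Q = 2321.6617 - 676.1621 = 1645.4996

1645.4996 units


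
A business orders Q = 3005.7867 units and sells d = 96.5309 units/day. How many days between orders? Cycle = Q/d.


Cycle = 3005.7867 / 96.5309 = 31.1381

31.1381 days


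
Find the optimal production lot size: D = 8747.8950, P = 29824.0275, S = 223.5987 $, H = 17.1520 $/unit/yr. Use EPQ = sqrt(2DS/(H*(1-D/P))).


1 - D/P = 1 - 0.2933 = 0.7067
H*(1-D/P) = 12.1210
2DS = 3912035.8995
EPQ = sqrt(322747.9069) = 568.1091

568.1091 units


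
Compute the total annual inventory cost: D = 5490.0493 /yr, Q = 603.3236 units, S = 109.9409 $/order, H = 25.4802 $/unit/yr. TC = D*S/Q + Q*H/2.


Ordering cost = D*S/Q = 1000.4266
Holding cost = Q*H/2 = 7686.4030
TC = 1000.4266 + 7686.4030 = 8686.8296

8686.8296 $/yr


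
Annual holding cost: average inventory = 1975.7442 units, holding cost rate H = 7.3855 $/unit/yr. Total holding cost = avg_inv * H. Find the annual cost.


Cost = 1975.7442 * 7.3855 = 14591.8588

14591.8588 $/yr


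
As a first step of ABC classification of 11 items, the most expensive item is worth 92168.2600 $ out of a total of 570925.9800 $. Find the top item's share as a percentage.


Top item = 92168.2600
Total = 570925.9800
Percentage = 92168.2600 / 570925.9800 * 100 = 16.1436

16.1436%


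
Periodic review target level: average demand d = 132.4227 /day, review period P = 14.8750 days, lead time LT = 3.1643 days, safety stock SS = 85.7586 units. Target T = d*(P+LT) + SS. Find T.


P + LT = 18.0393
d*(P+LT) = 132.4227 * 18.0393 = 2388.8128
T = 2388.8128 + 85.7586 = 2474.5714

2474.5714 units


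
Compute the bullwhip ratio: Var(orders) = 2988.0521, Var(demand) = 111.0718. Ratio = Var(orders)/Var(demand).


BW = 2988.0521 / 111.0718 = 26.9020

26.9020


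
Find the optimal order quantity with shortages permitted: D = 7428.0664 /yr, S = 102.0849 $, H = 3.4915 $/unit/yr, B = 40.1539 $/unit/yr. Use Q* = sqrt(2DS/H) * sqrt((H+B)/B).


sqrt(2DS/H) = 659.0640
sqrt((H+B)/B) = 1.0426
Q* = 659.0640 * 1.0426 = 687.1206

687.1206 units


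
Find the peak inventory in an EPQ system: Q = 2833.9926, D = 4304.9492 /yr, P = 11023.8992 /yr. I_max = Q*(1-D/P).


D/P = 0.3905
1 - D/P = 0.6095
I_max = 2833.9926 * 0.6095 = 1727.2885

1727.2885 units


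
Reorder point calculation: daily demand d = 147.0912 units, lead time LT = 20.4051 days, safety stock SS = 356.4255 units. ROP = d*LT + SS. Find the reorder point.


d*LT = 147.0912 * 20.4051 = 3001.4106
ROP = 3001.4106 + 356.4255 = 3357.8361

3357.8361 units


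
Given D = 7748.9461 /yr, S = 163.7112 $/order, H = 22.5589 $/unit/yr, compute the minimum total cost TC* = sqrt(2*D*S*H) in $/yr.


2*D*S*H = 57235956.7299
TC* = sqrt(57235956.7299) = 7565.4449

7565.4449 $/yr


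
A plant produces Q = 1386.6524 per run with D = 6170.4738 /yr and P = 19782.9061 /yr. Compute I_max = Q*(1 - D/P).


D/P = 0.3119
1 - D/P = 0.6881
I_max = 1386.6524 * 0.6881 = 954.1425

954.1425 units


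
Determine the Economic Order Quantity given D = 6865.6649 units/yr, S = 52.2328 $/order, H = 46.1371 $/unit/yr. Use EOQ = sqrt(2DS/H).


2*D*S = 2 * 6865.6649 * 52.2328 = 717225.8032
2*D*S/H = 15545.5328
EOQ = sqrt(15545.5328) = 124.6817

124.6817 units


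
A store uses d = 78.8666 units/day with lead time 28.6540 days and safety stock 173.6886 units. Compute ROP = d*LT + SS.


d*LT = 78.8666 * 28.6540 = 2259.8436
ROP = 2259.8436 + 173.6886 = 2433.5322

2433.5322 units


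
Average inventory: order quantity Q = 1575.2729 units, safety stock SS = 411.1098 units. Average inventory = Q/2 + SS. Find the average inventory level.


Q/2 = 787.6364
Avg = 787.6364 + 411.1098 = 1198.7462

1198.7462 units


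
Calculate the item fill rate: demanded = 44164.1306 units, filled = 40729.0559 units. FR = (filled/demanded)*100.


FR = 40729.0559 / 44164.1306 * 100 = 92.2220

92.2220%


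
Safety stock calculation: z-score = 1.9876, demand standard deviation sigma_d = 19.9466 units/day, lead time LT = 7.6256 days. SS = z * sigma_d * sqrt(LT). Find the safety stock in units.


sqrt(LT) = sqrt(7.6256) = 2.7614
SS = 1.9876 * 19.9466 * 2.7614 = 109.4800

109.4800 units


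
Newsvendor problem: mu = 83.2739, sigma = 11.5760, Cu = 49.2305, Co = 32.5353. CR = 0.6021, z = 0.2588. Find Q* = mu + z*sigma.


CR = Cu/(Cu+Co) = 49.2305/(49.2305+32.5353) = 0.6021
z = 0.2588
Q* = 83.2739 + 0.2588 * 11.5760 = 86.2698

86.2698 units


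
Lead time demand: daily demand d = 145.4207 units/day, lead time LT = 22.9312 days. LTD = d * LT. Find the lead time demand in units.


LTD = 145.4207 * 22.9312 = 3334.6712

3334.6712 units


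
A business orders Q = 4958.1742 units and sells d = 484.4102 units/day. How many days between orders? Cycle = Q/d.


Cycle = 4958.1742 / 484.4102 = 10.2355

10.2355 days


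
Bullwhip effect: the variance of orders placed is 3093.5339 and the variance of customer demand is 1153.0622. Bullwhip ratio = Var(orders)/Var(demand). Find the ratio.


BW = 3093.5339 / 1153.0622 = 2.6829

2.6829


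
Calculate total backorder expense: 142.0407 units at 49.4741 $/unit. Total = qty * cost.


Total = 142.0407 * 49.4741 = 7027.3358

7027.3358 $


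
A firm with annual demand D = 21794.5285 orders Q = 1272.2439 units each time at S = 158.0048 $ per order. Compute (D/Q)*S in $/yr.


Number of orders = D/Q = 17.1308
Cost = 17.1308 * 158.0048 = 2706.7452

2706.7452 $/yr


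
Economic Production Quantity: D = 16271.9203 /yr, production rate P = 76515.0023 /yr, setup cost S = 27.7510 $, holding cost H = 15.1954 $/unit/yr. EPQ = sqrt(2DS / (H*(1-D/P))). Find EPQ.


1 - D/P = 1 - 0.2127 = 0.7873
H*(1-D/P) = 11.9639
2DS = 903124.1205
EPQ = sqrt(75487.4436) = 274.7498

274.7498 units


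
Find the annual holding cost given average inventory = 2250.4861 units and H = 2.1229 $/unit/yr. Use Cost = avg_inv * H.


Cost = 2250.4861 * 2.1229 = 4777.5569

4777.5569 $/yr


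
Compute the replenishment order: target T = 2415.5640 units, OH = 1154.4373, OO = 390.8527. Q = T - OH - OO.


Inventory position = OH + OO = 1154.4373 + 390.8527 = 1545.2900
Q = 2415.5640 - 1545.2900 = 870.2740

870.2740 units


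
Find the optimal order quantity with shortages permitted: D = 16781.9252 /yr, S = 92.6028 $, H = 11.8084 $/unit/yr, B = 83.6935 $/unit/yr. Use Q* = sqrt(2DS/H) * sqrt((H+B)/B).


sqrt(2DS/H) = 513.0414
sqrt((H+B)/B) = 1.0682
Q* = 513.0414 * 1.0682 = 548.0404

548.0404 units


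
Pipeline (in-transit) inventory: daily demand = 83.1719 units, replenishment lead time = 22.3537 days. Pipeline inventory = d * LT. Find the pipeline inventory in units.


Pipeline = 83.1719 * 22.3537 = 1859.1997

1859.1997 units


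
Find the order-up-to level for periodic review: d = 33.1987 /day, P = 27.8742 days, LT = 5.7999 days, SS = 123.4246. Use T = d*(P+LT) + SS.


P + LT = 33.6741
d*(P+LT) = 33.1987 * 33.6741 = 1117.9363
T = 1117.9363 + 123.4246 = 1241.3609

1241.3609 units


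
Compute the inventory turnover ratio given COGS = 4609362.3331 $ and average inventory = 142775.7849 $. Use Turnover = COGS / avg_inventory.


Turnover = 4609362.3331 / 142775.7849 = 32.2839

32.2839


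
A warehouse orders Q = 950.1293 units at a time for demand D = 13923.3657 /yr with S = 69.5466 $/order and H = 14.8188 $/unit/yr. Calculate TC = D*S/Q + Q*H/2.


Ordering cost = D*S/Q = 1019.1484
Holding cost = Q*H/2 = 7039.8880
TC = 1019.1484 + 7039.8880 = 8059.0364

8059.0364 $/yr


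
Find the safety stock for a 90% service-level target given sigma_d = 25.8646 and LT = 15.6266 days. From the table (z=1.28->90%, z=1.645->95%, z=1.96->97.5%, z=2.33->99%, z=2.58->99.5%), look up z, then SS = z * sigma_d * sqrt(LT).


From the table, SL = 90% corresponds to z = 1.28
sqrt(LT) = sqrt(15.6266) = 3.9530
SS = 1.28 * 25.8646 * 3.9530 = 130.8724

130.8724 units


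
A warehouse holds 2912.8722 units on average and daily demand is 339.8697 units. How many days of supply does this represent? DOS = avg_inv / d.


DOS = 2912.8722 / 339.8697 = 8.5706

8.5706 days


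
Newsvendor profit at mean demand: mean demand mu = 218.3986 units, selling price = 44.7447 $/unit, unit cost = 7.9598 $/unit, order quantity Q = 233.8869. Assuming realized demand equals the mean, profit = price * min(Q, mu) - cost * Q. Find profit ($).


Sales at mu = min(233.8869, 218.3986) = 218.3986
Revenue = 44.7447 * 218.3986 = 9772.1798
Total cost = 7.9598 * 233.8869 = 1861.6929
Profit = 9772.1798 - 1861.6929 = 7910.4869

7910.4869 $


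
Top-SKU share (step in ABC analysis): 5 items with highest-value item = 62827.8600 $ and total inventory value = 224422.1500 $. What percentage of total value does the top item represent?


Top item = 62827.8600
Total = 224422.1500
Percentage = 62827.8600 / 224422.1500 * 100 = 27.9954

27.9954%


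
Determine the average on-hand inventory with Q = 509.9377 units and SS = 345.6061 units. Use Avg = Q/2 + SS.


Q/2 = 254.9689
Avg = 254.9689 + 345.6061 = 600.5750

600.5750 units


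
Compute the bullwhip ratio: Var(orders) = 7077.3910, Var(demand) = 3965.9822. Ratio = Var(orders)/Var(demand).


BW = 7077.3910 / 3965.9822 = 1.7845

1.7845


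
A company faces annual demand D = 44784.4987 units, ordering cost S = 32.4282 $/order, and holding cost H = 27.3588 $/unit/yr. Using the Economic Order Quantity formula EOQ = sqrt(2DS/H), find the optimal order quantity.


2*D*S = 2 * 44784.4987 * 32.4282 = 2904561.3615
2*D*S/H = 106165.5249
EOQ = sqrt(106165.5249) = 325.8305

325.8305 units


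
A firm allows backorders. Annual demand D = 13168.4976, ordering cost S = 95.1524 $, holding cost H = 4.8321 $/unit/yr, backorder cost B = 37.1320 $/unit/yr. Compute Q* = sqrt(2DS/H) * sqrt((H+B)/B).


sqrt(2DS/H) = 720.1534
sqrt((H+B)/B) = 1.0631
Q* = 720.1534 * 1.0631 = 765.5787

765.5787 units


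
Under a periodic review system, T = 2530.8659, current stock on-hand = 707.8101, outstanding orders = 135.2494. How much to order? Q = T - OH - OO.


Inventory position = OH + OO = 707.8101 + 135.2494 = 843.0595
Q = 2530.8659 - 843.0595 = 1687.8064

1687.8064 units


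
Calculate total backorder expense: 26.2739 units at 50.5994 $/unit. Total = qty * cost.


Total = 26.2739 * 50.5994 = 1329.4436

1329.4436 $


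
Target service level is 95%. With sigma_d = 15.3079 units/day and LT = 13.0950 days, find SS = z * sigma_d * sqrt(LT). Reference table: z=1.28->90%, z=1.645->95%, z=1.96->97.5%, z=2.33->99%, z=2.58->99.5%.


From the table, SL = 95% corresponds to z = 1.645
sqrt(LT) = sqrt(13.0950) = 3.6187
SS = 1.645 * 15.3079 * 3.6187 = 91.1243

91.1243 units


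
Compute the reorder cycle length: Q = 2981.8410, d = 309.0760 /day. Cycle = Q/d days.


Cycle = 2981.8410 / 309.0760 = 9.6476

9.6476 days


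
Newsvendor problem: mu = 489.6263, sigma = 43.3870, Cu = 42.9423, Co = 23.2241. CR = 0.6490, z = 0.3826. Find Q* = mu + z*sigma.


CR = Cu/(Cu+Co) = 42.9423/(42.9423+23.2241) = 0.6490
z = 0.3826
Q* = 489.6263 + 0.3826 * 43.3870 = 506.2262

506.2262 units


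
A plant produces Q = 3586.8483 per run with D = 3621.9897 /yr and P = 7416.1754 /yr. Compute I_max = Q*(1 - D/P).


D/P = 0.4884
1 - D/P = 0.5116
I_max = 3586.8483 * 0.5116 = 1835.0656

1835.0656 units


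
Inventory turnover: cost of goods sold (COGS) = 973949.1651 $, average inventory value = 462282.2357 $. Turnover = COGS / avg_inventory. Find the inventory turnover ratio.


Turnover = 973949.1651 / 462282.2357 = 2.1068

2.1068


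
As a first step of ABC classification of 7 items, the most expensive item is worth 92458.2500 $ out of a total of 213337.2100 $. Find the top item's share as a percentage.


Top item = 92458.2500
Total = 213337.2100
Percentage = 92458.2500 / 213337.2100 * 100 = 43.3390

43.3390%


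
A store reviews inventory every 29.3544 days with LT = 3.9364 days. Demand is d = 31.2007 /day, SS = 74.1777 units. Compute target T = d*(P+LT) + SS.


P + LT = 33.2908
d*(P+LT) = 31.2007 * 33.2908 = 1038.6963
T = 1038.6963 + 74.1777 = 1112.8740

1112.8740 units


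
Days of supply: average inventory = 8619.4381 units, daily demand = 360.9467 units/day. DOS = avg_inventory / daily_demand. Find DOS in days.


DOS = 8619.4381 / 360.9467 = 23.8801

23.8801 days


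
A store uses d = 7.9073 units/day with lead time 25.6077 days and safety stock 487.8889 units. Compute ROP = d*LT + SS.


d*LT = 7.9073 * 25.6077 = 202.4878
ROP = 202.4878 + 487.8889 = 690.3767

690.3767 units


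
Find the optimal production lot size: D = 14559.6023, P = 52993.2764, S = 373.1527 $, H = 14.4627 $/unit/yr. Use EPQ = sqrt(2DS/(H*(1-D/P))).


1 - D/P = 1 - 0.2747 = 0.7253
H*(1-D/P) = 10.4892
2DS = 10865909.8183
EPQ = sqrt(1035918.4945) = 1017.8008

1017.8008 units


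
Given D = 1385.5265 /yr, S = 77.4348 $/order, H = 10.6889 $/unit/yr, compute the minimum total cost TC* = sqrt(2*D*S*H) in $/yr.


2*D*S*H = 2293580.7100
TC* = sqrt(2293580.7100) = 1514.4572

1514.4572 $/yr


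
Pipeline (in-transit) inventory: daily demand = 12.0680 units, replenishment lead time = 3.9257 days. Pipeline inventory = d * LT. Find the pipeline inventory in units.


Pipeline = 12.0680 * 3.9257 = 47.3753

47.3753 units


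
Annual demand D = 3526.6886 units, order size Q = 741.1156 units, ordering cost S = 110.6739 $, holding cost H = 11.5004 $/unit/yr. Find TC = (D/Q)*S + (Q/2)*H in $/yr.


Ordering cost = D*S/Q = 526.6552
Holding cost = Q*H/2 = 4261.5629
TC = 526.6552 + 4261.5629 = 4788.2181

4788.2181 $/yr


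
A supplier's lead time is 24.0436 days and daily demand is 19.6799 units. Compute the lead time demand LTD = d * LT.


LTD = 19.6799 * 24.0436 = 473.1756

473.1756 units


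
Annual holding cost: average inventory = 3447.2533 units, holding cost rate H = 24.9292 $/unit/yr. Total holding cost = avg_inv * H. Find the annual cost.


Cost = 3447.2533 * 24.9292 = 85937.2670

85937.2670 $/yr


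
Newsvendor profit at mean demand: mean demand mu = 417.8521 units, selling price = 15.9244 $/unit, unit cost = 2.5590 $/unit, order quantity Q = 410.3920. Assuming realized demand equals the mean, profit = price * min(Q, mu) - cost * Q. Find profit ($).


Sales at mu = min(410.3920, 417.8521) = 410.3920
Revenue = 15.9244 * 410.3920 = 6535.2464
Total cost = 2.5590 * 410.3920 = 1050.1931
Profit = 6535.2464 - 1050.1931 = 5485.0532

5485.0532 $


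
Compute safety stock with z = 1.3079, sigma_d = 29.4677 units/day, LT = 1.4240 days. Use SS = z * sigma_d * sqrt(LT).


sqrt(LT) = sqrt(1.4240) = 1.1933
SS = 1.3079 * 29.4677 * 1.1933 = 45.9913

45.9913 units


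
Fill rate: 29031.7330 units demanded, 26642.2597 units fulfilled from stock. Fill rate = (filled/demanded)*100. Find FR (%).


FR = 26642.2597 / 29031.7330 * 100 = 91.7694

91.7694%


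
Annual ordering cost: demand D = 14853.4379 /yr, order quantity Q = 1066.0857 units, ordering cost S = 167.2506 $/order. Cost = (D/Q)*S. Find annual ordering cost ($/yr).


Number of orders = D/Q = 13.9327
Cost = 13.9327 * 167.2506 = 2330.2502

2330.2502 $/yr


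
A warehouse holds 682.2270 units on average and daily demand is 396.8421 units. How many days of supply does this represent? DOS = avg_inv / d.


DOS = 682.2270 / 396.8421 = 1.7191

1.7191 days


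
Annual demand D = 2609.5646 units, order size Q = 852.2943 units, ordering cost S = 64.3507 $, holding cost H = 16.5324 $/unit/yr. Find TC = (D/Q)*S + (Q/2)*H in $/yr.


Ordering cost = D*S/Q = 197.0297
Holding cost = Q*H/2 = 7045.2351
TC = 197.0297 + 7045.2351 = 7242.2649

7242.2649 $/yr


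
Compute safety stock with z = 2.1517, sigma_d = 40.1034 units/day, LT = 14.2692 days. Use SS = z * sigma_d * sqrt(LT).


sqrt(LT) = sqrt(14.2692) = 3.7775
SS = 2.1517 * 40.1034 * 3.7775 = 325.9588

325.9588 units


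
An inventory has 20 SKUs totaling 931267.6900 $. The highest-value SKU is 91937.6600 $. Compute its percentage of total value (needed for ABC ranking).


Top item = 91937.6600
Total = 931267.6900
Percentage = 91937.6600 / 931267.6900 * 100 = 9.8723

9.8723%


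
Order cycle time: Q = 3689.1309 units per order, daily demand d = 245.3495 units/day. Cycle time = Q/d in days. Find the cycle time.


Cycle = 3689.1309 / 245.3495 = 15.0362

15.0362 days


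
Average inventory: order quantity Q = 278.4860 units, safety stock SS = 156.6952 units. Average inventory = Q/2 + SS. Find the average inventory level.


Q/2 = 139.2430
Avg = 139.2430 + 156.6952 = 295.9382

295.9382 units


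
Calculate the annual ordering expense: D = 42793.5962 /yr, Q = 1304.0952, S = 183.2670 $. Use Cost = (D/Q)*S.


Number of orders = D/Q = 32.8148
Cost = 32.8148 * 183.2670 = 6013.8662

6013.8662 $/yr


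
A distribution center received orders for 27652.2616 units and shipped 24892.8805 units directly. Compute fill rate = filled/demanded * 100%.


FR = 24892.8805 / 27652.2616 * 100 = 90.0211

90.0211%


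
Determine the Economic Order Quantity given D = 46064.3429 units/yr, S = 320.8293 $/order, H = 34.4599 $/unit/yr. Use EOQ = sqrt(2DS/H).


2*D*S = 2 * 46064.3429 * 320.8293 = 29557581.7751
2*D*S/H = 857738.4663
EOQ = sqrt(857738.4663) = 926.1417

926.1417 units


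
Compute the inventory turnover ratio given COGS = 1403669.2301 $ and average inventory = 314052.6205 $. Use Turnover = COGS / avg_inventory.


Turnover = 1403669.2301 / 314052.6205 = 4.4695

4.4695


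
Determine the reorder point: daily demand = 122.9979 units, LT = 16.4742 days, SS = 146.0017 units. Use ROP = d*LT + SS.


d*LT = 122.9979 * 16.4742 = 2026.2920
ROP = 2026.2920 + 146.0017 = 2172.2937

2172.2937 units


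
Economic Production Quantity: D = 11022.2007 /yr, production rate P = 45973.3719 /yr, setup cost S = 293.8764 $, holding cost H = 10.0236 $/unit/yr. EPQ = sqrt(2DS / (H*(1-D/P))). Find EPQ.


1 - D/P = 1 - 0.2398 = 0.7602
H*(1-D/P) = 7.6204
2DS = 6478329.3236
EPQ = sqrt(850127.2136) = 922.0234

922.0234 units


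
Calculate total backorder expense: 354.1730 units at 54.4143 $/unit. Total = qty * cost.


Total = 354.1730 * 54.4143 = 19272.0759

19272.0759 $


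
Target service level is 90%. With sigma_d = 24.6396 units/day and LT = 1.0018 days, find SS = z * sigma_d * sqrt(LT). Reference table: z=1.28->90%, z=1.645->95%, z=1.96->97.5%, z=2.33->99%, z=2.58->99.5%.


From the table, SL = 90% corresponds to z = 1.28
sqrt(LT) = sqrt(1.0018) = 1.0009
SS = 1.28 * 24.6396 * 1.0009 = 31.5671

31.5671 units


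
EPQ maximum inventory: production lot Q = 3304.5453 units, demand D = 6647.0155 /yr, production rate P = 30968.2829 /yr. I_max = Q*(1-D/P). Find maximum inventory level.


D/P = 0.2146
1 - D/P = 0.7854
I_max = 3304.5453 * 0.7854 = 2595.2595

2595.2595 units


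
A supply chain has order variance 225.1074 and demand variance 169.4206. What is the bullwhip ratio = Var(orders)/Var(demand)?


BW = 225.1074 / 169.4206 = 1.3287

1.3287


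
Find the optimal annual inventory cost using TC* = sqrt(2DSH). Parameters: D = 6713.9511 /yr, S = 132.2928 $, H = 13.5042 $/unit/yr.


2*D*S*H = 23989060.4743
TC* = sqrt(23989060.4743) = 4897.8628

4897.8628 $/yr


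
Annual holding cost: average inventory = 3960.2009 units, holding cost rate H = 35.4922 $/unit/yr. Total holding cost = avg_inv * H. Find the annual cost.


Cost = 3960.2009 * 35.4922 = 140556.2424

140556.2424 $/yr


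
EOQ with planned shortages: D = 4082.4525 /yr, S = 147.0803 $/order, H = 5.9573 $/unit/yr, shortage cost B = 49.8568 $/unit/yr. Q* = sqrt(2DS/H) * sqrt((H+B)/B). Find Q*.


sqrt(2DS/H) = 448.9811
sqrt((H+B)/B) = 1.0581
Q* = 448.9811 * 1.0581 = 475.0484

475.0484 units


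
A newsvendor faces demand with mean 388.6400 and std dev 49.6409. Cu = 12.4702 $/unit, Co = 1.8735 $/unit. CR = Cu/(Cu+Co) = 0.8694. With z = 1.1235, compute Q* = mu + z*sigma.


CR = Cu/(Cu+Co) = 12.4702/(12.4702+1.8735) = 0.8694
z = 1.1235
Q* = 388.6400 + 1.1235 * 49.6409 = 444.4116

444.4116 units


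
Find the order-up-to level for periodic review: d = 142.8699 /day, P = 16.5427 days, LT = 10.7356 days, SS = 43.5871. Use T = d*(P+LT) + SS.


P + LT = 27.2783
d*(P+LT) = 142.8699 * 27.2783 = 3897.2480
T = 3897.2480 + 43.5871 = 3940.8351

3940.8351 units


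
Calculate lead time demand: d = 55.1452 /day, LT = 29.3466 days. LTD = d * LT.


LTD = 55.1452 * 29.3466 = 1618.3241

1618.3241 units


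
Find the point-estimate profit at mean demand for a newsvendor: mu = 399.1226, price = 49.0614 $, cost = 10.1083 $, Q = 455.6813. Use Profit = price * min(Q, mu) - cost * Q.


Sales at mu = min(455.6813, 399.1226) = 399.1226
Revenue = 49.0614 * 399.1226 = 19581.5135
Total cost = 10.1083 * 455.6813 = 4606.1633
Profit = 19581.5135 - 4606.1633 = 14975.3502

14975.3502 $


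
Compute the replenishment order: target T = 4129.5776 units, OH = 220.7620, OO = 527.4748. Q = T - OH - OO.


Inventory position = OH + OO = 220.7620 + 527.4748 = 748.2368
Q = 4129.5776 - 748.2368 = 3381.3408

3381.3408 units


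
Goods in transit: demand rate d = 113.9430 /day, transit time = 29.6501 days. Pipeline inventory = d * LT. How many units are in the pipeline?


Pipeline = 113.9430 * 29.6501 = 3378.4213

3378.4213 units


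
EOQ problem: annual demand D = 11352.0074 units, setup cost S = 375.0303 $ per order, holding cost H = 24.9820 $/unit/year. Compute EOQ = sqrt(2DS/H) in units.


2*D*S = 2 * 11352.0074 * 375.0303 = 8514693.4816
2*D*S/H = 340833.1391
EOQ = sqrt(340833.1391) = 583.8092

583.8092 units


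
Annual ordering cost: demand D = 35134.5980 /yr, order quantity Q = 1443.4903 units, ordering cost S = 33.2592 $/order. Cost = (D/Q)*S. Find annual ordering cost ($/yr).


Number of orders = D/Q = 24.3400
Cost = 24.3400 * 33.2592 = 809.5299

809.5299 $/yr


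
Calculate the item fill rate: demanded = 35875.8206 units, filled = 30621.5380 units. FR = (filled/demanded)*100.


FR = 30621.5380 / 35875.8206 * 100 = 85.3543

85.3543%


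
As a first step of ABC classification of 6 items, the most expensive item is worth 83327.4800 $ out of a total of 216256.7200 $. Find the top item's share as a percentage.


Top item = 83327.4800
Total = 216256.7200
Percentage = 83327.4800 / 216256.7200 * 100 = 38.5317

38.5317%


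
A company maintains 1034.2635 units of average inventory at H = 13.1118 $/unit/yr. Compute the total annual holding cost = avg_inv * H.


Cost = 1034.2635 * 13.1118 = 13561.0562

13561.0562 $/yr


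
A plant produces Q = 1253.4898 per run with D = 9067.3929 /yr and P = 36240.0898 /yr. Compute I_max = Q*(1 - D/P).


D/P = 0.2502
1 - D/P = 0.7498
I_max = 1253.4898 * 0.7498 = 939.8624

939.8624 units


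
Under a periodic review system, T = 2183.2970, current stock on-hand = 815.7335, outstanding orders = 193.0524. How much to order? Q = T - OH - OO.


Inventory position = OH + OO = 815.7335 + 193.0524 = 1008.7859
Q = 2183.2970 - 1008.7859 = 1174.5111

1174.5111 units


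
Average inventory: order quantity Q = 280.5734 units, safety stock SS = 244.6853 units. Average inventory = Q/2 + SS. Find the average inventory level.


Q/2 = 140.2867
Avg = 140.2867 + 244.6853 = 384.9720

384.9720 units


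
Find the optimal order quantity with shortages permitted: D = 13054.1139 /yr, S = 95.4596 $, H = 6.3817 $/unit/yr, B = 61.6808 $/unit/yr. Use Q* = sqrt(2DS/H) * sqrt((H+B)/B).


sqrt(2DS/H) = 624.9285
sqrt((H+B)/B) = 1.0505
Q* = 624.9285 * 1.0505 = 656.4615

656.4615 units


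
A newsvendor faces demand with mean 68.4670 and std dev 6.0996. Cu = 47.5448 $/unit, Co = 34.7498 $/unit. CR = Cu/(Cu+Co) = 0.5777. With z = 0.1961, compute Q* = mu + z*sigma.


CR = Cu/(Cu+Co) = 47.5448/(47.5448+34.7498) = 0.5777
z = 0.1961
Q* = 68.4670 + 0.1961 * 6.0996 = 69.6631

69.6631 units


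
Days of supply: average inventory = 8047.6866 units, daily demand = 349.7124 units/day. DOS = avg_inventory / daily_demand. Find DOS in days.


DOS = 8047.6866 / 349.7124 = 23.0123

23.0123 days


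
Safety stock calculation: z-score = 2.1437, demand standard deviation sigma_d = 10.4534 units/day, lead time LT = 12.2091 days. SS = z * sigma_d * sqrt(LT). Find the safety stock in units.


sqrt(LT) = sqrt(12.2091) = 3.4942
SS = 2.1437 * 10.4534 * 3.4942 = 78.3003

78.3003 units


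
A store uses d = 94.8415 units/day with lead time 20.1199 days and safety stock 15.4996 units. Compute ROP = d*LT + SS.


d*LT = 94.8415 * 20.1199 = 1908.2015
ROP = 1908.2015 + 15.4996 = 1923.7011

1923.7011 units


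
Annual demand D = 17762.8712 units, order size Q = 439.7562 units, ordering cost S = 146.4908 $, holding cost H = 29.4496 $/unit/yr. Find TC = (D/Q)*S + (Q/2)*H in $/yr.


Ordering cost = D*S/Q = 5917.1359
Holding cost = Q*H/2 = 6475.3221
TC = 5917.1359 + 6475.3221 = 12392.4580

12392.4580 $/yr


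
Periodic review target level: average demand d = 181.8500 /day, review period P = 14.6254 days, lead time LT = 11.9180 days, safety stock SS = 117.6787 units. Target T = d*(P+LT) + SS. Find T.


P + LT = 26.5434
d*(P+LT) = 181.8500 * 26.5434 = 4826.9173
T = 4826.9173 + 117.6787 = 4944.5960

4944.5960 units


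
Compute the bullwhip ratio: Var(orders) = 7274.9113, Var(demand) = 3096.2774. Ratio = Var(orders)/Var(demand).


BW = 7274.9113 / 3096.2774 = 2.3496

2.3496


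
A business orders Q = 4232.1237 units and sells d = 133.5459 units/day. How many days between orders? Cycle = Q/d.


Cycle = 4232.1237 / 133.5459 = 31.6904

31.6904 days


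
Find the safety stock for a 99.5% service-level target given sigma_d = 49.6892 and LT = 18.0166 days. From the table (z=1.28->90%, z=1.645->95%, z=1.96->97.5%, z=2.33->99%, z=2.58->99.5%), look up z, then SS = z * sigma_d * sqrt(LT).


From the table, SL = 99.5% corresponds to z = 2.58
sqrt(LT) = sqrt(18.0166) = 4.2446
SS = 2.58 * 49.6892 * 4.2446 = 544.1494

544.1494 units


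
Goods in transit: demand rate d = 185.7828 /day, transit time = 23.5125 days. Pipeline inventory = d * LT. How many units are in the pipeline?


Pipeline = 185.7828 * 23.5125 = 4368.2181

4368.2181 units


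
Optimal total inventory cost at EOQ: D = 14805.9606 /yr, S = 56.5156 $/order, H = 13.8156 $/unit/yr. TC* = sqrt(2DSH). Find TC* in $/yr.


2*D*S*H = 23120896.9677
TC* = sqrt(23120896.9677) = 4808.4194

4808.4194 $/yr


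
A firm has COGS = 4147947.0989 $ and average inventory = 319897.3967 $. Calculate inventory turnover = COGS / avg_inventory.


Turnover = 4147947.0989 / 319897.3967 = 12.9665

12.9665


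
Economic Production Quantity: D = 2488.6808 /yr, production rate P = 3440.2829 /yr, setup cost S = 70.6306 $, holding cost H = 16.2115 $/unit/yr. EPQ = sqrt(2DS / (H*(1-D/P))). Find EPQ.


1 - D/P = 1 - 0.7234 = 0.2766
H*(1-D/P) = 4.4842
2DS = 351554.0362
EPQ = sqrt(78398.4818) = 279.9973

279.9973 units


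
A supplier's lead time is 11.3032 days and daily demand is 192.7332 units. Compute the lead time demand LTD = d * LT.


LTD = 192.7332 * 11.3032 = 2178.5019

2178.5019 units


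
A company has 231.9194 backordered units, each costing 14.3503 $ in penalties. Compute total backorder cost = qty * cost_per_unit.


Total = 231.9194 * 14.3503 = 3328.1130

3328.1130 $


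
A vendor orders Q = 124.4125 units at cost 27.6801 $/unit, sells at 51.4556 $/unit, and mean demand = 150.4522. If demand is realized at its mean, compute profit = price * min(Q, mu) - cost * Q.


Sales at mu = min(124.4125, 150.4522) = 124.4125
Revenue = 51.4556 * 124.4125 = 6401.7198
Total cost = 27.6801 * 124.4125 = 3443.7504
Profit = 6401.7198 - 3443.7504 = 2957.9694

2957.9694 $


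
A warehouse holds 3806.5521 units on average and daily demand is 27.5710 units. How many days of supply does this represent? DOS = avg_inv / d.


DOS = 3806.5521 / 27.5710 = 138.0636

138.0636 days


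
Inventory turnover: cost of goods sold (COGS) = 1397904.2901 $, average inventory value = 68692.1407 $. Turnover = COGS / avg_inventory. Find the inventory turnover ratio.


Turnover = 1397904.2901 / 68692.1407 = 20.3503

20.3503


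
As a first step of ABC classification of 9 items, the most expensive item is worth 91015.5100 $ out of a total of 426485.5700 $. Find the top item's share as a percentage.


Top item = 91015.5100
Total = 426485.5700
Percentage = 91015.5100 / 426485.5700 * 100 = 21.3408

21.3408%


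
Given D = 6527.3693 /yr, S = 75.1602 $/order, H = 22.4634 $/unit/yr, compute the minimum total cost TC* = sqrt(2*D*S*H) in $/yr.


2*D*S*H = 22041015.3912
TC* = sqrt(22041015.3912) = 4694.7860

4694.7860 $/yr


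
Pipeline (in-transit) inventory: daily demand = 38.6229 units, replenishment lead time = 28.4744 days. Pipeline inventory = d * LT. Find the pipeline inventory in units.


Pipeline = 38.6229 * 28.4744 = 1099.7639

1099.7639 units


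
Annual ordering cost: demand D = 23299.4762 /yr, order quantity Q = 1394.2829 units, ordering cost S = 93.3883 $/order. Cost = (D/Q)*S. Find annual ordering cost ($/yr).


Number of orders = D/Q = 16.7107
Cost = 16.7107 * 93.3883 = 1560.5861

1560.5861 $/yr


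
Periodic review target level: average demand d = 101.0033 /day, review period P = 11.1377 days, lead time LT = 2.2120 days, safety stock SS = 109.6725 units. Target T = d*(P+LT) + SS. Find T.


P + LT = 13.3497
d*(P+LT) = 101.0033 * 13.3497 = 1348.3638
T = 1348.3638 + 109.6725 = 1458.0363

1458.0363 units


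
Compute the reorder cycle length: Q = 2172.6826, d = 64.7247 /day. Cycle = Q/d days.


Cycle = 2172.6826 / 64.7247 = 33.5681

33.5681 days


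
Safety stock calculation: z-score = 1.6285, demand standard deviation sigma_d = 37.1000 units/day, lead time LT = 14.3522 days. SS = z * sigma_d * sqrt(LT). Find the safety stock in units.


sqrt(LT) = sqrt(14.3522) = 3.7884
SS = 1.6285 * 37.1000 * 3.7884 = 228.8869

228.8869 units


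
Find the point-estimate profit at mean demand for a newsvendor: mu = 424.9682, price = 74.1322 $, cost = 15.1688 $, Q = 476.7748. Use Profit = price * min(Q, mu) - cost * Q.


Sales at mu = min(476.7748, 424.9682) = 424.9682
Revenue = 74.1322 * 424.9682 = 31503.8276
Total cost = 15.1688 * 476.7748 = 7232.1016
Profit = 31503.8276 - 7232.1016 = 24271.7260

24271.7260 $


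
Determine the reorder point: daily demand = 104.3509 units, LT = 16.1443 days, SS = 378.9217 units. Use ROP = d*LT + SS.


d*LT = 104.3509 * 16.1443 = 1684.6722
ROP = 1684.6722 + 378.9217 = 2063.5939

2063.5939 units


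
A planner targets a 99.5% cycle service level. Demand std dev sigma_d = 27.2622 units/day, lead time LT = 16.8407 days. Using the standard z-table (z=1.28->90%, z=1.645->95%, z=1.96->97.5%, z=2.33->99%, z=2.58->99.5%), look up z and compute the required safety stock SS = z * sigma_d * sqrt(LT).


From the table, SL = 99.5% corresponds to z = 2.58
sqrt(LT) = sqrt(16.8407) = 4.1037
SS = 2.58 * 27.2622 * 4.1037 = 288.6428

288.6428 units
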